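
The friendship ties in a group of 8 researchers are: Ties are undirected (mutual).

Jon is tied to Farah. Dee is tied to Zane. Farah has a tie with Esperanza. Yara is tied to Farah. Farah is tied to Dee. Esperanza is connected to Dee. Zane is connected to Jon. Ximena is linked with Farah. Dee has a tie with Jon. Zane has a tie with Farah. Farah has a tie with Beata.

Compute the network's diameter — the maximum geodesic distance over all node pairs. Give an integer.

2

Eccentricity of each node (its greatest distance to any other): Beata:2, Dee:2, Esperanza:2, Farah:1, Jon:2, Ximena:2, Yara:2, Zane:2.
The maximum eccentricity is 2, realized for instance by the pair Zane–Esperanza via Zane – Farah – Esperanza. So the diameter is 2.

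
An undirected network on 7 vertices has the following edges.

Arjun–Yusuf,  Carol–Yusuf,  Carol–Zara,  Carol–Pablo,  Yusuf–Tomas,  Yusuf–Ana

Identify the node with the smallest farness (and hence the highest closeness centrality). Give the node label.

Yusuf

Farness (sum of distances to all others) for each node — Ana:13, Arjun:13, Carol:9, Pablo:14, Tomas:13, Yusuf:8, Zara:14.
The smallest farness is 8, for Yusuf, so Yusuf has the highest closeness.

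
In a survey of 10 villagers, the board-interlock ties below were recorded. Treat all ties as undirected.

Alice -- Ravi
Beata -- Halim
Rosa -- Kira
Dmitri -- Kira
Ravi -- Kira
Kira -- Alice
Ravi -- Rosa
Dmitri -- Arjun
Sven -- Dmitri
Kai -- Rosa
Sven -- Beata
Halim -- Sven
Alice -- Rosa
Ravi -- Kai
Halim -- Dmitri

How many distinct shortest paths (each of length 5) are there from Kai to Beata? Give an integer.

4

The shortest distance is 5. The length-5 paths are: Kai–Rosa–Kira–Dmitri–Sven–Beata; Kai–Ravi–Kira–Dmitri–Sven–Beata; Kai–Rosa–Kira–Dmitri–Halim–Beata; Kai–Ravi–Kira–Dmitri–Halim–Beata.
That gives 4 distinct shortest paths.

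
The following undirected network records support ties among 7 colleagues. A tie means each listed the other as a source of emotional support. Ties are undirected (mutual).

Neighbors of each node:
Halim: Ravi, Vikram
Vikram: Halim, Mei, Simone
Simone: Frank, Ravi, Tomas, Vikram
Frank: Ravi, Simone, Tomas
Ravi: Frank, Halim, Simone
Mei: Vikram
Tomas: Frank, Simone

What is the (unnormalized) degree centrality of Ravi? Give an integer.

Ravi is directly tied to Frank, Halim, and Simone. That is 3 neighbors, so the degree of Ravi is 3.

3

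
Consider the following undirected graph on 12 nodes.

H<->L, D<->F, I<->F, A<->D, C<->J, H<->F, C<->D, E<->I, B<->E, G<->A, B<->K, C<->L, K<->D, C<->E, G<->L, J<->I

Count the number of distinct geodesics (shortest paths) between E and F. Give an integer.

The shortest distance is 2, and the only length-2 path is E–I–F. So there is exactly 1 shortest path.

1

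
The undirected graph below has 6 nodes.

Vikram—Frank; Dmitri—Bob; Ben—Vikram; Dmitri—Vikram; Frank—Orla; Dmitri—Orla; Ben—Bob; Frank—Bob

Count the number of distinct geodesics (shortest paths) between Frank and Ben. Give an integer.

2

The shortest distance is 2. The length-2 paths are: Frank–Vikram–Ben; Frank–Bob–Ben.
That gives 2 distinct shortest paths.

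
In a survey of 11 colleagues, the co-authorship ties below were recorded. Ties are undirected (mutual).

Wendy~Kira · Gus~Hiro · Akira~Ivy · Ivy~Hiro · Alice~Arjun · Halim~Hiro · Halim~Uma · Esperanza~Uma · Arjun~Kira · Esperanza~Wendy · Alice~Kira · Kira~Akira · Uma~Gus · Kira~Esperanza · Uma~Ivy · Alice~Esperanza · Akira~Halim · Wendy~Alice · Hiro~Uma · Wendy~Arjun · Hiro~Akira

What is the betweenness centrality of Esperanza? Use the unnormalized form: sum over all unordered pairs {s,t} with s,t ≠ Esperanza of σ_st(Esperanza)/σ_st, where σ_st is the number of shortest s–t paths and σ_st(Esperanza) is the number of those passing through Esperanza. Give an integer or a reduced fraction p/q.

Pairs whose geodesics pass through Esperanza — Alice–Gus: 1; Alice–Hiro: 1/2; Alice–Ivy: 1/2; Alice–Uma: 1; Alice–Halim: 1/2; Kira–Gus: 1/2; Kira–Uma: 1; Arjun–Gus: 3/4; Arjun–Uma: 3/3; Wendy–Gus: 1; Wendy–Hiro: 1/2; Wendy–Ivy: 1/2; Wendy–Uma: 1; Wendy–Halim: 1/2.
All other pairs contribute 0.
Summing the contributions gives betweenness(Esperanza) = 41/4.

41/4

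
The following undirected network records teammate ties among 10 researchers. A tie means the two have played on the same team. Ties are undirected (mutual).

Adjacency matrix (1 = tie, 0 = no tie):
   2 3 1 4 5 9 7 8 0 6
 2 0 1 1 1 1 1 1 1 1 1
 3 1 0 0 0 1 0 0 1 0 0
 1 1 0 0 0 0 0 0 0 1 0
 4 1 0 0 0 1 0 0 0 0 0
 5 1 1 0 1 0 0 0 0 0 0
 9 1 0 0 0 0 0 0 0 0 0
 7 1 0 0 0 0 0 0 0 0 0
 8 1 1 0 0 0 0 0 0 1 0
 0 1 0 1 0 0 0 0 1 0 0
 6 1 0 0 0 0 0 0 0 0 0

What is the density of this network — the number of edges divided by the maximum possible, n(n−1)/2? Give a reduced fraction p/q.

There are 14 edges and 10 nodes, so the maximum possible is C(10,2) = 45.
Density = 14/45.

14/45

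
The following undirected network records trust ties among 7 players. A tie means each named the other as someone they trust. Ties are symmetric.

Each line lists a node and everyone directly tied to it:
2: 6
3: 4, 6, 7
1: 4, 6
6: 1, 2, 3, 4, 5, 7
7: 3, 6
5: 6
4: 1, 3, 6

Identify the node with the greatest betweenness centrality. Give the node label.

Unnormalized betweenness of each node: 1:0, 2:0, 3:1/2, 4:1/2, 5:0, 6:11, 7:0.
6 has the largest value, 11, making it the main broker — the node through which the most shortest paths run.

6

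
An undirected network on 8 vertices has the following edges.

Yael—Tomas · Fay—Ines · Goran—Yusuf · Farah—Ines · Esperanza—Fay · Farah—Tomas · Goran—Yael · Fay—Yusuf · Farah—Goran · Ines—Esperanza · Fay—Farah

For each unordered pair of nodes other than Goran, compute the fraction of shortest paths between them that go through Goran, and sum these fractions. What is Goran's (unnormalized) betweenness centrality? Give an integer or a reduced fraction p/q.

133/30

Pairs whose geodesics pass through Goran — Ines–Yael: 1/2; Esperanza–Yael: 3/5; Fay–Yael: 2/3; Yusuf–Yael: 1; Yusuf–Tomas: 2/3; Yusuf–Farah: 1/2; Yael–Farah: 1/2.
All other pairs contribute 0.
Summing the contributions gives betweenness(Goran) = 133/30.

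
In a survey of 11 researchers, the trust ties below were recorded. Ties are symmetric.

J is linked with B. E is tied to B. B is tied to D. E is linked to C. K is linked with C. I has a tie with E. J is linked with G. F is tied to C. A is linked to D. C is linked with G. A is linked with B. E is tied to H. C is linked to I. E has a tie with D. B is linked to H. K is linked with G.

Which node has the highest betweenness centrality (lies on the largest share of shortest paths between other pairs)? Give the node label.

Unnormalized betweenness of each node: A:0, B:32/3, C:53/3, D:7/3, E:103/6, F:0, G:13/3, H:0, I:0, J:23/6, K:0.
C has the largest value, 53/3, making it the main broker — the node through which the most shortest paths run.

C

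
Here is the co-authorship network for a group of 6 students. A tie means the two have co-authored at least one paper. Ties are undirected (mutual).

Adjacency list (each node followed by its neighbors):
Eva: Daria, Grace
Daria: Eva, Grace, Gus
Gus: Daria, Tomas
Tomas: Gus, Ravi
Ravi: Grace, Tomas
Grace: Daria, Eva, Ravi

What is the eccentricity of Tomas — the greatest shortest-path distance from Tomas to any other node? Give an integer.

3

Distances from Tomas: Daria:2, Eva:3, Grace:2, Gus:1, Ravi:1.
The largest is 3 (to Eva), so the eccentricity of Tomas is 3.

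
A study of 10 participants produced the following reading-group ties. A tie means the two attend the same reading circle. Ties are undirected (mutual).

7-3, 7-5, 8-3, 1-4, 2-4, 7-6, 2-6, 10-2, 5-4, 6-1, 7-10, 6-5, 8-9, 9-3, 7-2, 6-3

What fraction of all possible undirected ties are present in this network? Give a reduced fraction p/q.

16/45

There are 16 edges and 10 nodes, so the maximum possible is C(10,2) = 45.
Density = 16/45.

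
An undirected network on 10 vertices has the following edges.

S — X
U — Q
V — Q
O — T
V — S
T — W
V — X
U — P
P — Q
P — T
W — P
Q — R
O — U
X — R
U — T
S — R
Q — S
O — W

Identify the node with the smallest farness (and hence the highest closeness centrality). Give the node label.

Farness (sum of distances to all others) for each node — O:20, P:15, Q:13, R:18, S:17, T:19, U:15, V:18, W:20, X:23.
The smallest farness is 13, for Q, so Q has the highest closeness.

Q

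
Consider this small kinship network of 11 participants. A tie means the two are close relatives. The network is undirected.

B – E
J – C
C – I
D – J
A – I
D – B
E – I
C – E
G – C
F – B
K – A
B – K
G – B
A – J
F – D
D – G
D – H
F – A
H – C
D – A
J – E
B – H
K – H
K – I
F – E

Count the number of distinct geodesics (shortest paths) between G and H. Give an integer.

3

The shortest distance is 2. The length-2 paths are: G–C–H; G–D–H; G–B–H.
That gives 3 distinct shortest paths.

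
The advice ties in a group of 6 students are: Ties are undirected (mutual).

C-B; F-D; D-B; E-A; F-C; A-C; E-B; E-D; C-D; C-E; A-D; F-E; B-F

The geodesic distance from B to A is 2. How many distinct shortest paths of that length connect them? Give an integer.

The shortest distance is 2. The length-2 paths are: B–C–A; B–E–A; B–D–A.
That gives 3 distinct shortest paths.

3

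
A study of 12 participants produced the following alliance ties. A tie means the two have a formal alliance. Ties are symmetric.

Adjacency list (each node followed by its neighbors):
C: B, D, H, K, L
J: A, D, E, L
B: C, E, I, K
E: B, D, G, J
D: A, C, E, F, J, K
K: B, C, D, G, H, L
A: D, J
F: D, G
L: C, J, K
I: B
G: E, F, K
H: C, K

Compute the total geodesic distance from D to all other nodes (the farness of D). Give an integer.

17

Distances from D: A:1, B:2, C:1, E:1, F:1, G:2, H:2, I:3, J:1, K:1, L:2.
Sum = 1 + 2 + 1 + 1 + 1 + 2 + 2 + 3 + 1 + 1 + 2 = 17.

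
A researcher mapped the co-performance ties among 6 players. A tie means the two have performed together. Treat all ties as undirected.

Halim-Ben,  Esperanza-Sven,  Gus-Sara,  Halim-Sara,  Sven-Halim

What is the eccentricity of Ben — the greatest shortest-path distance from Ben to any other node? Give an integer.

3

Distances from Ben: Esperanza:3, Gus:3, Halim:1, Sara:2, Sven:2.
The largest is 3 (to Esperanza and Gus), so the eccentricity of Ben is 3.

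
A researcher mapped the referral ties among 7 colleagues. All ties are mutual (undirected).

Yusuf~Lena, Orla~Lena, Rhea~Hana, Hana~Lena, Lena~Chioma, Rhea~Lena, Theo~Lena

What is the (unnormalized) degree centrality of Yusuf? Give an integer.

1

Yusuf is directly tied to Lena. That is 1 neighbor, so the degree of Yusuf is 1.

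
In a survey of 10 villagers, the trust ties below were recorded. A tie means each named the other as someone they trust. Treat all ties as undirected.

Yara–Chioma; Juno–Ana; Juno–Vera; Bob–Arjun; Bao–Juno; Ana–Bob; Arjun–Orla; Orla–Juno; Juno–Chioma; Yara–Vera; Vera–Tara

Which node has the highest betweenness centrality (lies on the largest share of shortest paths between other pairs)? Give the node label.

Juno

Unnormalized betweenness of each node: Ana:6, Arjun:1, Bao:0, Bob:1, Chioma:3, Juno:26, Orla:6, Tara:0, Vera:11, Yara:1.
Juno has the largest value, 26, making it the main broker — the node through which the most shortest paths run.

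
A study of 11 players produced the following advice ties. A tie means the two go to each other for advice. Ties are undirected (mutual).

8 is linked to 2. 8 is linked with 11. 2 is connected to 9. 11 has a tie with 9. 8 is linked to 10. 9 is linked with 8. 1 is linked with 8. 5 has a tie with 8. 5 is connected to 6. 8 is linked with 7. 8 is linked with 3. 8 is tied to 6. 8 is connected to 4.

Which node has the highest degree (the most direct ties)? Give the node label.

Degrees — 1:1, 2:2, 3:1, 4:1, 5:2, 6:2, 7:1, 8:10, 9:3, 10:1, 11:2.
The maximum is 10, attained only by 8.

8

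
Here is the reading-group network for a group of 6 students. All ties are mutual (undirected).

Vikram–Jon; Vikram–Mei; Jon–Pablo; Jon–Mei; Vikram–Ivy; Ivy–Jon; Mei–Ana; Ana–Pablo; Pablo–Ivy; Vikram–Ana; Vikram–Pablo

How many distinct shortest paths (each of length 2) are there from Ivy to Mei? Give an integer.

2

The shortest distance is 2. The length-2 paths are: Ivy–Jon–Mei; Ivy–Vikram–Mei.
That gives 2 distinct shortest paths.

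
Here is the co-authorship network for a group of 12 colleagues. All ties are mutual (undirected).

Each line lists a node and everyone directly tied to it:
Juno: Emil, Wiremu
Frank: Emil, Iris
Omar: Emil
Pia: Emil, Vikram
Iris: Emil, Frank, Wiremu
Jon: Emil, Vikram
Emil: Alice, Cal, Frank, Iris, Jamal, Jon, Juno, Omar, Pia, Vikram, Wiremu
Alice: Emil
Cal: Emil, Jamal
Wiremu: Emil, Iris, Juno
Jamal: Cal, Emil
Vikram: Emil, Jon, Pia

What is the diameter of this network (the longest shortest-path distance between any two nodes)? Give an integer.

Eccentricity of each node (its greatest distance to any other): Alice:2, Cal:2, Emil:1, Frank:2, Iris:2, Jamal:2, Jon:2, Juno:2, Omar:2, Pia:2, Vikram:2, Wiremu:2.
The maximum eccentricity is 2, realized for instance by the pair Alice–Cal via Alice – Emil – Cal. So the diameter is 2.

2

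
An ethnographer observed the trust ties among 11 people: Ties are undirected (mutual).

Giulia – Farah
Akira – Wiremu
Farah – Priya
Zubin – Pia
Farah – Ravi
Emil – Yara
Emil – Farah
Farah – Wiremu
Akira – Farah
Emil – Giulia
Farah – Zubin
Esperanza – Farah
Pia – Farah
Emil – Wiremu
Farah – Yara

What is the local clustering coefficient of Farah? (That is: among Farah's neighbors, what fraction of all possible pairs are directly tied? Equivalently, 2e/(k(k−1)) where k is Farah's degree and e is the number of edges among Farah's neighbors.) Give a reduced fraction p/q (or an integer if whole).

Farah's neighbors: Akira, Emil, Esperanza, Giulia, Pia, Priya, Ravi, Wiremu, Yara, and Zubin (k = 10).
Possible neighbor pairs: C(10,2) = 45. Edges among them: Akira–Wiremu, Emil–Giulia, Emil–Wiremu, Emil–Yara, Pia–Zubin → e = 5.
Clustering(Farah) = 5/45 = 1/9.

1/9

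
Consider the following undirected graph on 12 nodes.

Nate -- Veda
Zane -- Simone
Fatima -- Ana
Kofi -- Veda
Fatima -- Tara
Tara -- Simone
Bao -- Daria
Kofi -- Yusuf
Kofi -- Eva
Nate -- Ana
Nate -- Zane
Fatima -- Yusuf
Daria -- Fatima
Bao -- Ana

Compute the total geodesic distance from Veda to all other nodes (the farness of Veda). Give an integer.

27

Distances from Veda: Ana:2, Bao:3, Daria:4, Eva:2, Fatima:3, Kofi:1, Nate:1, Simone:3, Tara:4, Yusuf:2, Zane:2.
Sum = 2 + 3 + 4 + 2 + 3 + 1 + 1 + 3 + 4 + 2 + 2 = 27.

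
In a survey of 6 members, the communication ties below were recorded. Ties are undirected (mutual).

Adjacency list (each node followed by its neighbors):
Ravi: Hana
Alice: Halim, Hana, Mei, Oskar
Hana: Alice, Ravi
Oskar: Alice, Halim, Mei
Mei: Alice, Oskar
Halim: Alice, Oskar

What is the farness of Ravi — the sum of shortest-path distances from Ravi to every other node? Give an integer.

12

Distances from Ravi: Alice:2, Halim:3, Hana:1, Mei:3, Oskar:3.
Sum = 2 + 3 + 1 + 3 + 3 = 12.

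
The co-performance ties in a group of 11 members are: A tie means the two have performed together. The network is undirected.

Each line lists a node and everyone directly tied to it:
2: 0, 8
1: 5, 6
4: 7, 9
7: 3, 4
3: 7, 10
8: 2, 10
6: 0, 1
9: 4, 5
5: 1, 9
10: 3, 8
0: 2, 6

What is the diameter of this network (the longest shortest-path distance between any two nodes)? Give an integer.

5

Eccentricity of each node (its greatest distance to any other): 0:5, 1:5, 2:5, 3:5, 4:5, 5:5, 6:5, 7:5, 8:5, 9:5, 10:5.
The maximum eccentricity is 5, realized for instance by the pair 1–3 via 1 – 5 – 9 – 4 – 7 – 3. So the diameter is 5.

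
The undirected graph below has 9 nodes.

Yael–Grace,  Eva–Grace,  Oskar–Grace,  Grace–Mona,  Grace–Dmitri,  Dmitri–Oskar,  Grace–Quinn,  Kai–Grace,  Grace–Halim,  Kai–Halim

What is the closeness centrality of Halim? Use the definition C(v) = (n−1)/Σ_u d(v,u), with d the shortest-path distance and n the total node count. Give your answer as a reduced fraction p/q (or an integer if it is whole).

Distances from Halim: Dmitri:2, Eva:2, Grace:1, Kai:1, Mona:2, Oskar:2, Quinn:2, Yael:2. Sum = 14.
n = 9, so closeness = 8/14 = 4/7.

4/7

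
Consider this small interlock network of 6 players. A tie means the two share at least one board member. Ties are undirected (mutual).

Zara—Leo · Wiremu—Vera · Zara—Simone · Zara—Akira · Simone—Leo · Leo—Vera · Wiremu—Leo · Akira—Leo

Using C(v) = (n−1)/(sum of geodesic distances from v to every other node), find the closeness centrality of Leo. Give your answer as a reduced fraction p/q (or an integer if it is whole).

1

Distances from Leo: Akira:1, Simone:1, Vera:1, Wiremu:1, Zara:1. Sum = 5.
n = 6, so closeness = 5/5 = 1.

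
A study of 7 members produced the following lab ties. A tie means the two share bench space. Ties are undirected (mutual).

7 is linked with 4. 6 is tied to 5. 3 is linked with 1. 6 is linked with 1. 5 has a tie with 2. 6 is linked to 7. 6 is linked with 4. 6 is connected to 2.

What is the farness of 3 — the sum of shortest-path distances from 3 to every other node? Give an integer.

Distances from 3: 1:1, 2:3, 4:3, 5:3, 6:2, 7:3.
Sum = 1 + 3 + 3 + 3 + 2 + 3 = 15.

15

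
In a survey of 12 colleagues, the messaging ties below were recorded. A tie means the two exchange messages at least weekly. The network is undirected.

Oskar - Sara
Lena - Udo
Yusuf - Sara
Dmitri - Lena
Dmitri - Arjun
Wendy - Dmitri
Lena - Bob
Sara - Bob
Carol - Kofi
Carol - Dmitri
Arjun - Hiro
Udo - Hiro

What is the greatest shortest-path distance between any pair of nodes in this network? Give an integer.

Eccentricity of each node (its greatest distance to any other): Arjun:5, Bob:4, Carol:5, Dmitri:4, Hiro:5, Kofi:6, Lena:3, Oskar:6, Sara:5, Udo:4, Wendy:5, Yusuf:6.
The maximum eccentricity is 6, realized for instance by the pair Oskar–Kofi via Oskar – Sara – Bob – Lena – Dmitri – Carol – Kofi. So the diameter is 6.

6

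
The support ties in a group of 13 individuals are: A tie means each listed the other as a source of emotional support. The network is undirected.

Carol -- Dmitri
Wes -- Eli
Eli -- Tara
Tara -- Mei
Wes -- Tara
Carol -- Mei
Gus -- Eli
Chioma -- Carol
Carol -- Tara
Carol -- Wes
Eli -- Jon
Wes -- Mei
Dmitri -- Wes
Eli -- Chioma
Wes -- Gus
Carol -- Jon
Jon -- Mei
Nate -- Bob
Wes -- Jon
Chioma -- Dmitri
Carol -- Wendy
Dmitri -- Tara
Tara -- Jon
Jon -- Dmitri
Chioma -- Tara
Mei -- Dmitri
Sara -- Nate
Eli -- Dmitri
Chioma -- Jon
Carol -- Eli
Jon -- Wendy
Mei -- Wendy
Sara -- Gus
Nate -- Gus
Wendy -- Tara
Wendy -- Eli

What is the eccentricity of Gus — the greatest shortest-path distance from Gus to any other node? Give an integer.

2

Distances from Gus: Bob:2, Carol:2, Chioma:2, Dmitri:2, Eli:1, Jon:2, Mei:2, Nate:1, Sara:1, Tara:2, Wendy:2, Wes:1.
The largest is 2 (to Bob, Mei, Carol, Dmitri, Tara, Jon, Chioma, and Wendy), so the eccentricity of Gus is 2.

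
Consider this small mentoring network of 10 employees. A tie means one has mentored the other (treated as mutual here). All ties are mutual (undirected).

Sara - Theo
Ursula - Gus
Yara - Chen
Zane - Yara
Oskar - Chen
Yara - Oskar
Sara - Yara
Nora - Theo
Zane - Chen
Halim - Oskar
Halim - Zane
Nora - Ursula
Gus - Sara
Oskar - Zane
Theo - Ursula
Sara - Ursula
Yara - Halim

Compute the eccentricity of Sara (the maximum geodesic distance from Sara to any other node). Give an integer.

Distances from Sara: Chen:2, Gus:1, Halim:2, Nora:2, Oskar:2, Theo:1, Ursula:1, Yara:1, Zane:2.
The largest is 2 (to Nora, Zane, Oskar, Chen, and Halim), so the eccentricity of Sara is 2.

2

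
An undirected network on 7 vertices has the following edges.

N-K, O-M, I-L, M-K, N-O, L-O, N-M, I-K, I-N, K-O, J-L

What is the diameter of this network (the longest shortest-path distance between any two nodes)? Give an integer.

Eccentricity of each node (its greatest distance to any other): I:2, J:3, K:3, L:2, M:3, N:3, O:2.
The maximum eccentricity is 3, realized for instance by the pair M–J via M – O – L – J. So the diameter is 3.

3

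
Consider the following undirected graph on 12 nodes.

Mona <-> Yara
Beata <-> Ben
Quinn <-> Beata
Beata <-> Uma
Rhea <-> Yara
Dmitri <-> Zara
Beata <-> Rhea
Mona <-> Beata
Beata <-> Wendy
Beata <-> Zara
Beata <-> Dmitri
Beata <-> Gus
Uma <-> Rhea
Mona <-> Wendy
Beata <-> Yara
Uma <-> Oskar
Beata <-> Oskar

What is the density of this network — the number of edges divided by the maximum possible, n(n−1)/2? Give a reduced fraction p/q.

17/66

There are 17 edges and 12 nodes, so the maximum possible is C(12,2) = 66.
Density = 17/66.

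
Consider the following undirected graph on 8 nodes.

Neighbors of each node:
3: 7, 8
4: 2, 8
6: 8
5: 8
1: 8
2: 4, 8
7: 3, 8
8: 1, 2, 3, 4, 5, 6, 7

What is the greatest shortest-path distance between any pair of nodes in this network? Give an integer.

Eccentricity of each node (its greatest distance to any other): 1:2, 2:2, 3:2, 4:2, 5:2, 6:2, 7:2, 8:1.
The maximum eccentricity is 2, realized for instance by the pair 3–5 via 3 – 8 – 5. So the diameter is 2.

2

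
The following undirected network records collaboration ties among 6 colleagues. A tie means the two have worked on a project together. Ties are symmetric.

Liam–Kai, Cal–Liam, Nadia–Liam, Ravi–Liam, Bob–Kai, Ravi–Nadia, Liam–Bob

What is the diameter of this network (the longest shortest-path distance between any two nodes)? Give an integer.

Eccentricity of each node (its greatest distance to any other): Bob:2, Cal:2, Kai:2, Liam:1, Nadia:2, Ravi:2.
The maximum eccentricity is 2, realized for instance by the pair Nadia–Bob via Nadia – Liam – Bob. So the diameter is 2.

2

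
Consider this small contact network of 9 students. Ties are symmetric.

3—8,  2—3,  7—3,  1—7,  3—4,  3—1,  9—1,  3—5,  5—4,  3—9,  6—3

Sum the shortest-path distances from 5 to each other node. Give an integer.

14

Distances from 5: 1:2, 2:2, 3:1, 4:1, 6:2, 7:2, 8:2, 9:2.
Sum = 2 + 2 + 1 + 1 + 2 + 2 + 2 + 2 = 14.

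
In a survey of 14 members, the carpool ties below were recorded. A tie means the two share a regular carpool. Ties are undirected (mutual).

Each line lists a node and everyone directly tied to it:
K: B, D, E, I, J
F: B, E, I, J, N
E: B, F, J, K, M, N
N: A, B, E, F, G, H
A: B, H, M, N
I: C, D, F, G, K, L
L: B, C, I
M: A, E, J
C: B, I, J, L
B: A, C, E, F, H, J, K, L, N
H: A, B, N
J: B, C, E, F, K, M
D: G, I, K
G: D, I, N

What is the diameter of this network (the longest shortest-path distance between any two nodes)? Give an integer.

3

Eccentricity of each node (its greatest distance to any other): A:3, B:2, C:2, D:3, E:2, F:2, G:3, H:3, I:3, J:3, K:2, L:3, M:3, N:2.
The maximum eccentricity is 3, realized for instance by the pair I–H via I – C – B – H. So the diameter is 3.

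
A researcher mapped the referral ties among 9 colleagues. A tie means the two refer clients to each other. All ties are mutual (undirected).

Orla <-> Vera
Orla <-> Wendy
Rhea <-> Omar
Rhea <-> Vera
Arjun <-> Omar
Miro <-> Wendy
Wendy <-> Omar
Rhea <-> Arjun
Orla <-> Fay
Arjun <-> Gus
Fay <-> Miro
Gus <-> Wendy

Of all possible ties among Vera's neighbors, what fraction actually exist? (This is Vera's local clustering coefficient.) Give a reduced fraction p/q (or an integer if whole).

0

Vera's neighbors: Orla and Rhea (k = 2).
Possible neighbor pairs: C(2,2) = 1. Edges among them: none → e = 0.
Clustering(Vera) = 0/1.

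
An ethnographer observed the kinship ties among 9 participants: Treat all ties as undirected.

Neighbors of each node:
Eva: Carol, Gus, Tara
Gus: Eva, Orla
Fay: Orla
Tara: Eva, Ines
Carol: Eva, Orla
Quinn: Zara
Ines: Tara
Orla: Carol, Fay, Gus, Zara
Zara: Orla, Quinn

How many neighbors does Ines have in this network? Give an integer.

1

Ines is directly tied to Tara. That is 1 neighbor, so the degree of Ines is 1.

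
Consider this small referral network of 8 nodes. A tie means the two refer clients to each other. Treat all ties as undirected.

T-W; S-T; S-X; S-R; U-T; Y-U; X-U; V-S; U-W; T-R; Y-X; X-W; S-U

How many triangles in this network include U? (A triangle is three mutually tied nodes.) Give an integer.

5

U's neighbors: S, T, W, X, and Y.
Neighbor pairs that are themselves tied: U–S–T; U–S–X; U–T–W; U–W–X; U–X–Y. Each forms one triangle with U, for 5 in total.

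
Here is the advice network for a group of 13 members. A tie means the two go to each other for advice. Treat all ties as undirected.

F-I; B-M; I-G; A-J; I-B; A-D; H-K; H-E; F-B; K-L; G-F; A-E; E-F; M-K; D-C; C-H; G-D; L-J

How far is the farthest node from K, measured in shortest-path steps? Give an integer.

4

Distances from K: A:3, B:2, C:2, D:3, E:2, F:3, G:4, H:1, I:3, J:2, L:1, M:1.
The largest is 4 (to G), so the eccentricity of K is 4.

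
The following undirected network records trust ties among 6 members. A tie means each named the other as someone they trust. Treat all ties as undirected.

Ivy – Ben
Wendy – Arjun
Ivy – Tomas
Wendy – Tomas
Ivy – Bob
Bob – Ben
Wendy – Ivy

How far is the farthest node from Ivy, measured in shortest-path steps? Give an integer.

2

Distances from Ivy: Arjun:2, Ben:1, Bob:1, Tomas:1, Wendy:1.
The largest is 2 (to Arjun), so the eccentricity of Ivy is 2.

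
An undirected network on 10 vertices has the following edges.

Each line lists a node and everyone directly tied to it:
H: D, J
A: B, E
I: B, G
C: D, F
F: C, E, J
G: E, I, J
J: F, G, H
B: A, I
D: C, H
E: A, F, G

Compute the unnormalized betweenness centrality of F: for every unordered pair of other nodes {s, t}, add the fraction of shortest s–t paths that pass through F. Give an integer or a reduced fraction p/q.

21/2

Pairs whose geodesics pass through F — A–C: 1; A–D: 1; A–H: 1/2; A–J: 1/2; E–C: 1; E–D: 1; E–H: 1/2; E–J: 1/2; C–J: 1; C–G: 2/2; C–I: 2/2; C–B: 1; D–B: 1/2.
All other pairs contribute 0.
Summing the contributions gives betweenness(F) = 21/2.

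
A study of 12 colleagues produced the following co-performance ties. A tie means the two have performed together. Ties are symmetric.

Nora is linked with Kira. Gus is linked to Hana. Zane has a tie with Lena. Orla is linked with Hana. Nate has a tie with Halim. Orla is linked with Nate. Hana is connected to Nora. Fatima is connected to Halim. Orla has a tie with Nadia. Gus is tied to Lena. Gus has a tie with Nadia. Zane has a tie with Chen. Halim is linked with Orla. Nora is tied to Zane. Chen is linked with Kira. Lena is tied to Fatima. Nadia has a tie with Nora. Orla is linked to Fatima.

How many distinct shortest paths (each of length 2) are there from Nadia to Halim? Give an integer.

The shortest distance is 2, and the only length-2 path is Nadia–Orla–Halim. So there is exactly 1 shortest path.

1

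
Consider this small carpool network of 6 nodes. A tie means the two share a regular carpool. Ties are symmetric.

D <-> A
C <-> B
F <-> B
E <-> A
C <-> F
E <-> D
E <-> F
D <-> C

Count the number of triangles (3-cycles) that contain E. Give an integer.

1

E's neighbors: A, D, and F.
Neighbor pairs that are themselves tied: E–A–D. Each forms one triangle with E, for 1 in total.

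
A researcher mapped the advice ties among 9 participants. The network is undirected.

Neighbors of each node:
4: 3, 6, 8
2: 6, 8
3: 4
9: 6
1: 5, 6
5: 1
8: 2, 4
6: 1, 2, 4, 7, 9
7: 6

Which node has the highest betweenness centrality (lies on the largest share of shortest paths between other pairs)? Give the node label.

6

Unnormalized betweenness of each node: 1:7, 2:5/2, 3:0, 4:19/2, 5:0, 6:22, 7:0, 8:1, 9:0.
6 has the largest value, 22, making it the main broker — the node through which the most shortest paths run.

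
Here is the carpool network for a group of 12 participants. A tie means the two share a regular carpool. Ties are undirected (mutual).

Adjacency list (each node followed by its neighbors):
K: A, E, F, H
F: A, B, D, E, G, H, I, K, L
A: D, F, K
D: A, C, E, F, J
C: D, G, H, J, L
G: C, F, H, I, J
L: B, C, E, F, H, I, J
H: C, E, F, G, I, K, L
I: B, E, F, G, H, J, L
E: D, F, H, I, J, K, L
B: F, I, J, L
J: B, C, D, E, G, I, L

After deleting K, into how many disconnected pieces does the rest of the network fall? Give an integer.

1

K's neighbors (A, E, F, and H) remain reachable from one another through other ties, so the rest of the network stays in one piece.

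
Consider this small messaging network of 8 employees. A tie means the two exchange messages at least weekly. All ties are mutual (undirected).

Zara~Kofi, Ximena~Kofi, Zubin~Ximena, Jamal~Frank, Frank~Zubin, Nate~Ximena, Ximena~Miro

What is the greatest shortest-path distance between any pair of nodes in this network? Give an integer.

Eccentricity of each node (its greatest distance to any other): Frank:4, Jamal:5, Kofi:4, Miro:4, Nate:4, Ximena:3, Zara:5, Zubin:3.
The maximum eccentricity is 5, realized for instance by the pair Zara–Jamal via Zara – Kofi – Ximena – Zubin – Frank – Jamal. So the diameter is 5.

5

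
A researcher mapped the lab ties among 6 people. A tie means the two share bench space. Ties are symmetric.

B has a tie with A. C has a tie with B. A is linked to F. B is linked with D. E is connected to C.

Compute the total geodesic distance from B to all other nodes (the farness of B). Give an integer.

7

Distances from B: A:1, C:1, D:1, E:2, F:2.
Sum = 1 + 1 + 1 + 2 + 2 = 7.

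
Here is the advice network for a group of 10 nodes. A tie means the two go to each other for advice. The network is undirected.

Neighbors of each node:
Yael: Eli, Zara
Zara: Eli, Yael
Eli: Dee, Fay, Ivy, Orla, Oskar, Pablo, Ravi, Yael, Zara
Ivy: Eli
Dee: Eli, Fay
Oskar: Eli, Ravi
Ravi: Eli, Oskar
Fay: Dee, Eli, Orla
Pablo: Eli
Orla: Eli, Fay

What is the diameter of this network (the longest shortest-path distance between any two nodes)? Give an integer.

Eccentricity of each node (its greatest distance to any other): Dee:2, Eli:1, Fay:2, Ivy:2, Orla:2, Oskar:2, Pablo:2, Ravi:2, Yael:2, Zara:2.
The maximum eccentricity is 2, realized for instance by the pair Ivy–Yael via Ivy – Eli – Yael. So the diameter is 2.

2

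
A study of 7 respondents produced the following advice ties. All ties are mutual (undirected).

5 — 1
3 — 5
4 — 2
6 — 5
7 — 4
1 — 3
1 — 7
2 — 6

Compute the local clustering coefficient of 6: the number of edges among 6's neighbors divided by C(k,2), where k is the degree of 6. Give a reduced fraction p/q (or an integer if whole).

0

6's neighbors: 2 and 5 (k = 2).
Possible neighbor pairs: C(2,2) = 1. Edges among them: none → e = 0.
Clustering(6) = 0/1.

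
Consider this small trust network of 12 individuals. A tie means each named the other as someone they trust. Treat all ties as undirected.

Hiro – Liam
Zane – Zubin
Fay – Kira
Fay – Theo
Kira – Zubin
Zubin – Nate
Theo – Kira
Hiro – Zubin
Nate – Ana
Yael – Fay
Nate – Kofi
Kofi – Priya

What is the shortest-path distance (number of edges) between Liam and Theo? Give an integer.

One shortest route is Liam – Hiro – Zubin – Kira – Theo, which uses 4 edges, and at distance 3 from Liam we only reach {Kira, Nate, Zane}, which does not include Theo. So d(Liam,Theo) = 4.

4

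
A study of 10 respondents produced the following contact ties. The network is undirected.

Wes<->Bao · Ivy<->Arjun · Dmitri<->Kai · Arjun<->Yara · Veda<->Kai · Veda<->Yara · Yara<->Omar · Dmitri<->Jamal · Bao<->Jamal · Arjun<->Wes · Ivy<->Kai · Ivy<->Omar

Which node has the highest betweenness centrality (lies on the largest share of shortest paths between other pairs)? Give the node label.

Unnormalized betweenness of each node: Arjun:19/2, Bao:7/2, Dmitri:6, Ivy:15/2, Jamal:7/2, Kai:10, Omar:1/2, Veda:5/2, Wes:6, Yara:5.
Kai has the largest value, 10, making it the main broker — the node through which the most shortest paths run.

Kai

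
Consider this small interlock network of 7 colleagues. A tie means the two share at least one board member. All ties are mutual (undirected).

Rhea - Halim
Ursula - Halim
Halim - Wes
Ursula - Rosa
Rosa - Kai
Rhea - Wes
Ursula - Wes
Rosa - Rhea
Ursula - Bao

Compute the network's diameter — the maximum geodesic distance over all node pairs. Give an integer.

Eccentricity of each node (its greatest distance to any other): Bao:3, Halim:3, Kai:3, Rhea:3, Rosa:2, Ursula:2, Wes:3.
The maximum eccentricity is 3, realized for instance by the pair Halim–Kai via Halim – Rhea – Rosa – Kai. So the diameter is 3.

3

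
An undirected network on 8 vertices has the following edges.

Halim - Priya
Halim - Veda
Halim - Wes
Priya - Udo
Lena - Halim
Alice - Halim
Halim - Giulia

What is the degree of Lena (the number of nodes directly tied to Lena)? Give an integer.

1

Lena is directly tied to Halim. That is 1 neighbor, so the degree of Lena is 1.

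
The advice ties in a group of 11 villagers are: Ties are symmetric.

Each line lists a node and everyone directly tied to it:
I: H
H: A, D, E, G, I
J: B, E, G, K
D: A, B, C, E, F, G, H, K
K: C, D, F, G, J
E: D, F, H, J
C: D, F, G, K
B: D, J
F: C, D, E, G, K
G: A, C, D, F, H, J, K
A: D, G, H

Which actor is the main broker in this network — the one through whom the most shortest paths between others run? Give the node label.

Unnormalized betweenness of each node: A:0, B:1/4, C:0, D:49/4, E:9/4, F:13/12, G:29/4, H:39/4, I:0, J:25/12, K:13/12.
D has the largest value, 49/4, making it the main broker — the node through which the most shortest paths run.

D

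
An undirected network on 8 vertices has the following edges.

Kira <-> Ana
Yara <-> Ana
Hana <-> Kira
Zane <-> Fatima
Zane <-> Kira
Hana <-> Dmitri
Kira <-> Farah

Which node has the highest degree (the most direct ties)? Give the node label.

Kira

Degrees — Ana:2, Dmitri:1, Farah:1, Fatima:1, Hana:2, Kira:4, Yara:1, Zane:2.
The maximum is 4, attained only by Kira.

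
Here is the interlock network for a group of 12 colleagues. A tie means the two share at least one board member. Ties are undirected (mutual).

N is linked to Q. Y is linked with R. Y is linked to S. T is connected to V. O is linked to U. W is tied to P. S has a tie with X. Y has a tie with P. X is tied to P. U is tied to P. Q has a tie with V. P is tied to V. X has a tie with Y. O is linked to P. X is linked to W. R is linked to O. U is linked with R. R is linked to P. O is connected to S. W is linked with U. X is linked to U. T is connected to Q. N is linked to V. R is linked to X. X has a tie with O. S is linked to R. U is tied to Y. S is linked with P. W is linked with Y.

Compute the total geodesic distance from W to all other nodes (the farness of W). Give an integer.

Distances from W: N:3, O:2, P:1, Q:3, R:2, S:2, T:3, U:1, V:2, X:1, Y:1.
Sum = 3 + 2 + 1 + 3 + 2 + 2 + 3 + 1 + 2 + 1 + 1 = 21.

21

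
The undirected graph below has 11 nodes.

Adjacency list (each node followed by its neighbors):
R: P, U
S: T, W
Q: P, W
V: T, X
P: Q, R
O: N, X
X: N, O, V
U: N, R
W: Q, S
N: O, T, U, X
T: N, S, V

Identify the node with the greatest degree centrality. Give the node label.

N

Degrees — N:4, O:2, P:2, Q:2, R:2, S:2, T:3, U:2, V:2, W:2, X:3.
The maximum is 4, attained only by N.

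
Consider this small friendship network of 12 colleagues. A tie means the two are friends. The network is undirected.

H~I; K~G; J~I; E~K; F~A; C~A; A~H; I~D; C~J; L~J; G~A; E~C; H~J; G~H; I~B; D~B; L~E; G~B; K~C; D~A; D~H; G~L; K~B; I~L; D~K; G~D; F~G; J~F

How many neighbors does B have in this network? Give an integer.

B is directly tied to D, G, I, and K. That is 4 neighbors, so the degree of B is 4.

4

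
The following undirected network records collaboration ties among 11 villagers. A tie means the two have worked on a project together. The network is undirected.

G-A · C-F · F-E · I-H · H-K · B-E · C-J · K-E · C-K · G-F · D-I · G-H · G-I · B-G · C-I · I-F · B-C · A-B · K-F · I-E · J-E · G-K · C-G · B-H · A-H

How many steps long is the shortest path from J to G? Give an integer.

One shortest route is J – C – G, which uses 2 edges, and J and G are not directly tied, so nothing shorter exists. So d(J,G) = 2.

2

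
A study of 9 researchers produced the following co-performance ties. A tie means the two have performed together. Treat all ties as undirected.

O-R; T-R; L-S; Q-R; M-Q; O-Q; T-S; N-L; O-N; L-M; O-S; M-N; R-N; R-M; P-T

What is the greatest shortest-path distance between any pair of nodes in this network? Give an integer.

Eccentricity of each node (its greatest distance to any other): L:3, M:3, N:3, O:3, P:3, Q:3, R:2, S:2, T:2.
The maximum eccentricity is 3, realized for instance by the pair Q–P via Q – R – T – P. So the diameter is 3.

3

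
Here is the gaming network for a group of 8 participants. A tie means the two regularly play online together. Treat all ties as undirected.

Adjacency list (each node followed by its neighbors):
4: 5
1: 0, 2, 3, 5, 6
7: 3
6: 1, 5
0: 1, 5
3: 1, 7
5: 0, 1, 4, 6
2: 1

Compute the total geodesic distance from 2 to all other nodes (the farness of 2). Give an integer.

Distances from 2: 0:2, 1:1, 3:2, 4:3, 5:2, 6:2, 7:3.
Sum = 2 + 1 + 2 + 3 + 2 + 2 + 3 = 15.

15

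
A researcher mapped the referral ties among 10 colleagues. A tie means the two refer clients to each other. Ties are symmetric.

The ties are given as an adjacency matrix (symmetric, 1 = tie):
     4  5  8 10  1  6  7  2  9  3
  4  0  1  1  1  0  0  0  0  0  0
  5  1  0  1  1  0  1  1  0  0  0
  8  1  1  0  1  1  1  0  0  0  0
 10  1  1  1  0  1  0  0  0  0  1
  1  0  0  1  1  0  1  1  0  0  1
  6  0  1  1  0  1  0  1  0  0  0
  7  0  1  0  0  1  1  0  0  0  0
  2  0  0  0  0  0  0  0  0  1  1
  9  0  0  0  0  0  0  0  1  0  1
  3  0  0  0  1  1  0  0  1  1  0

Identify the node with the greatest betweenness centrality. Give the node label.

3

Unnormalized betweenness of each node: 1:26/3, 2:0, 3:14, 4:0, 5:8/3, 6:7/12, 7:1/4, 8:19/12, 9:0, 10:33/4.
3 has the largest value, 14, making it the main broker — the node through which the most shortest paths run.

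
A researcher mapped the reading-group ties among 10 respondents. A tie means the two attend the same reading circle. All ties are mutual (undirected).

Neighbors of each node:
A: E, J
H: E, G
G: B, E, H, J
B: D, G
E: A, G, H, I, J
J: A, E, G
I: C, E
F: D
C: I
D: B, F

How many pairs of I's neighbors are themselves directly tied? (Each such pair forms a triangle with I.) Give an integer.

I's neighbors are C and E, but none of them are tied to each other, so no triangle contains I.

0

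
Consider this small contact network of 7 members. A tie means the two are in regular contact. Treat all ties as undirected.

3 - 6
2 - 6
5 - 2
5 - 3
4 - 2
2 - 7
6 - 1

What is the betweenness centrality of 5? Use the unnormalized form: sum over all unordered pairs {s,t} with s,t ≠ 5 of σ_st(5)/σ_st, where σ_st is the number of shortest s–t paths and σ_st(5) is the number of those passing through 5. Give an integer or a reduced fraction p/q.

3/2

Pairs whose geodesics pass through 5 — 3–4: 1/2; 3–7: 1/2; 3–2: 1/2.
All other pairs contribute 0.
Summing the contributions gives betweenness(5) = 3/2.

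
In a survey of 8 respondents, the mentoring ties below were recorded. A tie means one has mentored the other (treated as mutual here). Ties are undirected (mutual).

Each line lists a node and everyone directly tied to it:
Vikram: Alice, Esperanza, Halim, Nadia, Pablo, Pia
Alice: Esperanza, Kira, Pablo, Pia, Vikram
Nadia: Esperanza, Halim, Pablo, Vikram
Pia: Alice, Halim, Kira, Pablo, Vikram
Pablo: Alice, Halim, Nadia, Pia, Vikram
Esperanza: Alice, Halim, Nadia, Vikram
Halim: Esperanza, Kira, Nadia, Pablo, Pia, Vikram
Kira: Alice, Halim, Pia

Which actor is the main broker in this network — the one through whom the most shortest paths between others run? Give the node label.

Halim

Unnormalized betweenness of each node: Alice:7/4, Esperanza:8/15, Halim:37/12, Kira:1/5, Nadia:1/4, Pablo:13/15, Pia:13/15, Vikram:29/20.
Halim has the largest value, 37/12, making it the main broker — the node through which the most shortest paths run.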